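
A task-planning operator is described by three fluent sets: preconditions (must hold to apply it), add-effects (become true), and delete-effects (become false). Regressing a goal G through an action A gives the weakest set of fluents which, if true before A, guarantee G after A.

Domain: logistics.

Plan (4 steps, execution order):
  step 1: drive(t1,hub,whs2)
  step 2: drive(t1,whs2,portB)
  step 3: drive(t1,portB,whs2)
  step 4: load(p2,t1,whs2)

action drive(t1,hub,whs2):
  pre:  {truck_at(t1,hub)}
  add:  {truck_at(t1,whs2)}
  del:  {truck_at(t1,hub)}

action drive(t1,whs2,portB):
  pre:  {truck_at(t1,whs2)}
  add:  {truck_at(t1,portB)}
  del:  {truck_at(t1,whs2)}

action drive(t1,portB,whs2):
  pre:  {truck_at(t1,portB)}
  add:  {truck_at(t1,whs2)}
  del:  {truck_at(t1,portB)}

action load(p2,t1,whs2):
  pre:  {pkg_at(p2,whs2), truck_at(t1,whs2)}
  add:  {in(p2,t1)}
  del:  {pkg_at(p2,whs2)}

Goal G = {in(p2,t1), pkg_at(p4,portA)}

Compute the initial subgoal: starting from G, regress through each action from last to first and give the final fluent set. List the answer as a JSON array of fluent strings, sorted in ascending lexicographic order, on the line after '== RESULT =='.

Regress step by step:
  through step 4 (load(p2,t1,whs2)): drop {in(p2,t1)}, keep {pkg_at(p4,portA)}, require {pkg_at(p2,whs2), truck_at(t1,whs2)}
    → {pkg_at(p2,whs2), pkg_at(p4,portA), truck_at(t1,whs2)}
  through step 3 (drive(t1,portB,whs2)): drop {truck_at(t1,whs2)}, keep {pkg_at(p2,whs2), pkg_at(p4,portA)}, require {truck_at(t1,portB)}
    → {pkg_at(p2,whs2), pkg_at(p4,portA), truck_at(t1,portB)}
  through step 2 (drive(t1,whs2,portB)): drop {truck_at(t1,portB)}, keep {pkg_at(p2,whs2), pkg_at(p4,portA)}, require {truck_at(t1,whs2)}
    → {pkg_at(p2,whs2), pkg_at(p4,portA), truck_at(t1,whs2)}
  through step 1 (drive(t1,hub,whs2)): drop {truck_at(t1,whs2)}, keep {pkg_at(p2,whs2), pkg_at(p4,portA)}, require {truck_at(t1,hub)}
    → {pkg_at(p2,whs2), pkg_at(p4,portA), truck_at(t1,hub)}

== RESULT ==
["pkg_at(p2,whs2)", "pkg_at(p4,portA)", "truck_at(t1,hub)"]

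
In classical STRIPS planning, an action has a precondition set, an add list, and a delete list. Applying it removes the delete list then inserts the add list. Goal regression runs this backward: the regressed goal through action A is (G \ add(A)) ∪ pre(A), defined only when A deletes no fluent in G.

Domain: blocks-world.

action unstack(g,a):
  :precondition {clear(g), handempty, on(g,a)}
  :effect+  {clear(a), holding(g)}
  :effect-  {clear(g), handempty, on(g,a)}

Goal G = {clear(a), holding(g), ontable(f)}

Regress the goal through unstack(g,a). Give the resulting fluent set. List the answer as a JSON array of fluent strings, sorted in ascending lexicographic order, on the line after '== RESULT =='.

Regress:
  G ∩ del = {}  (empty — regression defined)
  G \ add = {clear(a), holding(g), ontable(f)} \ {clear(a), holding(g)} = {ontable(f)}
  ∪ pre   = {ontable(f)} ∪ {clear(g), handempty, on(g,a)}
          = {clear(g), handempty, on(g,a), ontable(f)}

== RESULT ==
["clear(g)", "handempty", "on(g,a)", "ontable(f)"]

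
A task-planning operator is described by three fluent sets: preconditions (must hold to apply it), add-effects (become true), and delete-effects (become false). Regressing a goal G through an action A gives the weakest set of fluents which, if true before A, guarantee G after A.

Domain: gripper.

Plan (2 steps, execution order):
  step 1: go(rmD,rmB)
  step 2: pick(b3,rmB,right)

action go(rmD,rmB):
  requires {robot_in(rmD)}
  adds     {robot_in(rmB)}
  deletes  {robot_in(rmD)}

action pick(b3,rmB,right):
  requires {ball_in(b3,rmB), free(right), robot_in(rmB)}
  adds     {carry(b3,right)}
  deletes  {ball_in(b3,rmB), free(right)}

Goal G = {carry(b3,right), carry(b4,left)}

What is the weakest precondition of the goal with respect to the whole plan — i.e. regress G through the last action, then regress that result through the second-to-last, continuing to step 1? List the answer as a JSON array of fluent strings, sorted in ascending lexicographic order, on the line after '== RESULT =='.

Regress step by step:
  through step 2 (pick(b3,rmB,right)): drop {carry(b3,right)}, keep {carry(b4,left)}, require {ball_in(b3,rmB), free(right), robot_in(rmB)}
    → {ball_in(b3,rmB), carry(b4,left), free(right), robot_in(rmB)}
  through step 1 (go(rmD,rmB)): drop {robot_in(rmB)}, keep {ball_in(b3,rmB), carry(b4,left), free(right)}, require {robot_in(rmD)}
    → {ball_in(b3,rmB), carry(b4,left), free(right), robot_in(rmD)}

== RESULT ==
["ball_in(b3,rmB)", "carry(b4,left)", "free(right)", "robot_in(rmD)"]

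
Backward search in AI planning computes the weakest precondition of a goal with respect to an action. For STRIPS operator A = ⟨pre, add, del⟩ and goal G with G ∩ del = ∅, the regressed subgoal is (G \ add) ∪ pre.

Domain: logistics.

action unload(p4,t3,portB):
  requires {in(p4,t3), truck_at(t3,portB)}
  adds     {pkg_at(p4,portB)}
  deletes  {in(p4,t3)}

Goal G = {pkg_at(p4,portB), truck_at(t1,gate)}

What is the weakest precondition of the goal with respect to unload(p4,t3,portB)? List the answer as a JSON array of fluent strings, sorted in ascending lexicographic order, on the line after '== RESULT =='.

Compute (G \ add) ∪ pre:
  G ∩ del = {}  (empty — regression defined)
  G \ add = {pkg_at(p4,portB), truck_at(t1,gate)} \ {pkg_at(p4,portB)} = {truck_at(t1,gate)}
  ∪ pre   = {truck_at(t1,gate)} ∪ {in(p4,t3), truck_at(t3,portB)}
          = {in(p4,t3), truck_at(t1,gate), truck_at(t3,portB)}

== RESULT ==
["in(p4,t3)", "truck_at(t1,gate)", "truck_at(t3,portB)"]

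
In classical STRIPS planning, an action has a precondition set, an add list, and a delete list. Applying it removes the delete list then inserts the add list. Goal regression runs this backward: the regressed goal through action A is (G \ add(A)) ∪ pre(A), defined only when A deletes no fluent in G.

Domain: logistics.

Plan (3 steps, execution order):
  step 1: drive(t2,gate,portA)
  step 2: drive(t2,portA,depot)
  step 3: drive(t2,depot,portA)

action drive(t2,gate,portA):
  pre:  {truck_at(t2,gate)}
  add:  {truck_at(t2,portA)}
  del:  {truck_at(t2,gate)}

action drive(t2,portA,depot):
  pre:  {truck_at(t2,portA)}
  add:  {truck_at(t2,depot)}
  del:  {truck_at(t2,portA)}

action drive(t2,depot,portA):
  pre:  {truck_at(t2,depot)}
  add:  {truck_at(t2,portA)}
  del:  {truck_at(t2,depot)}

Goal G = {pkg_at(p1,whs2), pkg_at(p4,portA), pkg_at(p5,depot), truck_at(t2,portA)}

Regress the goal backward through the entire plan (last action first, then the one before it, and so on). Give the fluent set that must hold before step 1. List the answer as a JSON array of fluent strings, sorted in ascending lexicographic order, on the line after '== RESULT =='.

Regress step by step:
  through step 3 (drive(t2,depot,portA)): drop {truck_at(t2,portA)}, keep {pkg_at(p1,whs2), pkg_at(p4,portA), pkg_at(p5,depot)}, require {truck_at(t2,depot)}
    → {pkg_at(p1,whs2), pkg_at(p4,portA), pkg_at(p5,depot), truck_at(t2,depot)}
  through step 2 (drive(t2,portA,depot)): drop {truck_at(t2,depot)}, keep {pkg_at(p1,whs2), pkg_at(p4,portA), pkg_at(p5,depot)}, require {truck_at(t2,portA)}
    → {pkg_at(p1,whs2), pkg_at(p4,portA), pkg_at(p5,depot), truck_at(t2,portA)}
  through step 1 (drive(t2,gate,portA)): drop {truck_at(t2,portA)}, keep {pkg_at(p1,whs2), pkg_at(p4,portA), pkg_at(p5,depot)}, require {truck_at(t2,gate)}
    → {pkg_at(p1,whs2), pkg_at(p4,portA), pkg_at(p5,depot), truck_at(t2,gate)}

== RESULT ==
["pkg_at(p1,whs2)", "pkg_at(p4,portA)", "pkg_at(p5,depot)", "truck_at(t2,gate)"]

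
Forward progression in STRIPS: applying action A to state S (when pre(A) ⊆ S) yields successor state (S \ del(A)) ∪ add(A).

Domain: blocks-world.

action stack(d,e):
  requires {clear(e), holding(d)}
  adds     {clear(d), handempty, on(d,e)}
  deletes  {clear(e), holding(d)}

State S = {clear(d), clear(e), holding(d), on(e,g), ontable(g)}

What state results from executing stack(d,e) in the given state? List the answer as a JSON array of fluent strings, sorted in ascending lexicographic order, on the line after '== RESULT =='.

Compute (S \ del) ∪ add:
  pre ⊆ S: {clear(e), holding(d)} ⊆ S  — applicable
  S \ del = {clear(d), on(e,g), ontable(g)}
  ∪ add   = {clear(d), handempty, on(d,e), on(e,g), ontable(g)}

== RESULT ==
["clear(d)", "handempty", "on(d,e)", "on(e,g)", "ontable(g)"]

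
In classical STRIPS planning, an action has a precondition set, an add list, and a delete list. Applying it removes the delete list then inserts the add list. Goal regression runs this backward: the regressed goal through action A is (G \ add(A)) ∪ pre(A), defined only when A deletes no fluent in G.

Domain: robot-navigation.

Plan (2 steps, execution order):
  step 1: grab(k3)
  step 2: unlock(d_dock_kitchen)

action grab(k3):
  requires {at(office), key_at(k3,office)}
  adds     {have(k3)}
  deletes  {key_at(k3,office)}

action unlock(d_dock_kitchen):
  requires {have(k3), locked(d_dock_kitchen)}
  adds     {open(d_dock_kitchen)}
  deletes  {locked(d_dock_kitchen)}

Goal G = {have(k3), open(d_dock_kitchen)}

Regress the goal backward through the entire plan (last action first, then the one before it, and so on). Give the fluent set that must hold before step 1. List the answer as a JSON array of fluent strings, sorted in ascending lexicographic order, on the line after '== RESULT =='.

Work backward from the goal:
  through step 2 (unlock(d_dock_kitchen)): drop {open(d_dock_kitchen)}, keep {have(k3)}, require {have(k3), locked(d_dock_kitchen)}
    → {have(k3), locked(d_dock_kitchen)}
  through step 1 (grab(k3)): drop {have(k3)}, keep {locked(d_dock_kitchen)}, require {at(office), key_at(k3,office)}
    → {at(office), key_at(k3,office), locked(d_dock_kitchen)}

== RESULT ==
["at(office)", "key_at(k3,office)", "locked(d_dock_kitchen)"]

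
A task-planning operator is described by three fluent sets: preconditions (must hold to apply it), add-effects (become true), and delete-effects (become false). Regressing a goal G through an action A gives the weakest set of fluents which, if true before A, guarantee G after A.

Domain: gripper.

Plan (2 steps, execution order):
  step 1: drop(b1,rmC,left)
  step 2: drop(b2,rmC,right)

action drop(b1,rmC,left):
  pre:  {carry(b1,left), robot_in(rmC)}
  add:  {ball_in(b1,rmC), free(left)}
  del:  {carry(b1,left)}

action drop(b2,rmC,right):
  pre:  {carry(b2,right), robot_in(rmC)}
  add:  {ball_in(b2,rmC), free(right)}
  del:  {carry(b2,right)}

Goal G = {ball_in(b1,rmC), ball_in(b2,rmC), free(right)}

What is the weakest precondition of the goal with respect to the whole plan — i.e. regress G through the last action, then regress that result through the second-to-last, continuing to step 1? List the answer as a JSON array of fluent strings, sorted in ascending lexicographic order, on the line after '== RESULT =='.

Regress step by step:
  through step 2 (drop(b2,rmC,right)): drop {ball_in(b2,rmC), free(right)}, keep {ball_in(b1,rmC)}, require {carry(b2,right), robot_in(rmC)}
    → {ball_in(b1,rmC), carry(b2,right), robot_in(rmC)}
  through step 1 (drop(b1,rmC,left)): drop {ball_in(b1,rmC)}, keep {carry(b2,right), robot_in(rmC)}, require {carry(b1,left), robot_in(rmC)}
    → {carry(b1,left), carry(b2,right), robot_in(rmC)}

== RESULT ==
["carry(b1,left)", "carry(b2,right)", "robot_in(rmC)"]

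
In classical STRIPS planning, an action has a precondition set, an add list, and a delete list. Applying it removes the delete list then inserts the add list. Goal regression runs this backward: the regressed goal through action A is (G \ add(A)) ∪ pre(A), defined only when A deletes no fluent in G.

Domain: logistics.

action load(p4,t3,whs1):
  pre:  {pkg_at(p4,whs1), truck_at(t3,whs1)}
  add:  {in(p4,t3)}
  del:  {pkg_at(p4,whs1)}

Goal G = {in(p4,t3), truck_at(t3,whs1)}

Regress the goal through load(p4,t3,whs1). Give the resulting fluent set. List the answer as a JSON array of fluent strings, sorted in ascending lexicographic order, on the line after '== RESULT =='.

Compute (G \ add) ∪ pre:
  G ∩ del = {}  (empty — regression defined)
  G \ add = {in(p4,t3), truck_at(t3,whs1)} \ {in(p4,t3)} = {truck_at(t3,whs1)}
  ∪ pre   = {truck_at(t3,whs1)} ∪ {pkg_at(p4,whs1), truck_at(t3,whs1)}
          = {pkg_at(p4,whs1), truck_at(t3,whs1)}

== RESULT ==
["pkg_at(p4,whs1)", "truck_at(t3,whs1)"]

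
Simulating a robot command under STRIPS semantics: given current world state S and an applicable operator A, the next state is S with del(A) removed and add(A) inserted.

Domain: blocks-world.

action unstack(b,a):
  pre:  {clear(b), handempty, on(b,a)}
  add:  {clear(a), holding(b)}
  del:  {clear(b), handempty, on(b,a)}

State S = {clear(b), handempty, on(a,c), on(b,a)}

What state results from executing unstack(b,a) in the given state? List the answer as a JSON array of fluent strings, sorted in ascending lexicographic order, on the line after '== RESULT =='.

Compute (S \ del) ∪ add:
  pre ⊆ S: {clear(b), handempty, on(b,a)} ⊆ S  — applicable
  S \ del = {on(a,c)}
  ∪ add   = {clear(a), holding(b), on(a,c)}

== RESULT ==
["clear(a)", "holding(b)", "on(a,c)"]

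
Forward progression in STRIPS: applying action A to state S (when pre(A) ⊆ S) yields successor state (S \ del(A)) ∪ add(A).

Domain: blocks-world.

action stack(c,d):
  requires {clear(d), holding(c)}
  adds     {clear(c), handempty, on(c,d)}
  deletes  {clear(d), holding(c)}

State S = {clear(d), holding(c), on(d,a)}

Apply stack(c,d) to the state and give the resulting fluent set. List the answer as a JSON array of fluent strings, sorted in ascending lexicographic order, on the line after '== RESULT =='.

Progress:
  pre ⊆ S: {clear(d), holding(c)} ⊆ S  — applicable
  S \ del = {on(d,a)}
  ∪ add   = {clear(c), handempty, on(c,d), on(d,a)}

== RESULT ==
["clear(c)", "handempty", "on(c,d)", "on(d,a)"]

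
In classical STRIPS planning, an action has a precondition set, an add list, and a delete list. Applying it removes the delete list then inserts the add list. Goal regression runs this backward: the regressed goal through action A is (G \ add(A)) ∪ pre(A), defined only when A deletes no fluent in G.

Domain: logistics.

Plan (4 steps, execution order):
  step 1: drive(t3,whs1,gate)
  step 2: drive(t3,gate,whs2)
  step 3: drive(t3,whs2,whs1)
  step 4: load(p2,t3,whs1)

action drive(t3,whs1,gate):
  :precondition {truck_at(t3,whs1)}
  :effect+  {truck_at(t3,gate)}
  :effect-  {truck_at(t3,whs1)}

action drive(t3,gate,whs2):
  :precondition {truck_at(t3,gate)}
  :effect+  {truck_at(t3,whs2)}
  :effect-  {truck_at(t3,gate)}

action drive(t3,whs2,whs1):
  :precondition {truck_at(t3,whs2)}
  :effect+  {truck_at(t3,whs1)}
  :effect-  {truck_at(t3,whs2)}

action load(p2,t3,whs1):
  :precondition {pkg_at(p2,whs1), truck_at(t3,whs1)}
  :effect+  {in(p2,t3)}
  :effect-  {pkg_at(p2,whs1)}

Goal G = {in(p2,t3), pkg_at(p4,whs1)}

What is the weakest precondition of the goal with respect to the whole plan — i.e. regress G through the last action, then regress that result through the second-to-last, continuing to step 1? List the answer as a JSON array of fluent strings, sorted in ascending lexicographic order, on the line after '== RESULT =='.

Regress step by step:
  through step 4 (load(p2,t3,whs1)): drop {in(p2,t3)}, keep {pkg_at(p4,whs1)}, require {pkg_at(p2,whs1), truck_at(t3,whs1)}
    → {pkg_at(p2,whs1), pkg_at(p4,whs1), truck_at(t3,whs1)}
  through step 3 (drive(t3,whs2,whs1)): drop {truck_at(t3,whs1)}, keep {pkg_at(p2,whs1), pkg_at(p4,whs1)}, require {truck_at(t3,whs2)}
    → {pkg_at(p2,whs1), pkg_at(p4,whs1), truck_at(t3,whs2)}
  through step 2 (drive(t3,gate,whs2)): drop {truck_at(t3,whs2)}, keep {pkg_at(p2,whs1), pkg_at(p4,whs1)}, require {truck_at(t3,gate)}
    → {pkg_at(p2,whs1), pkg_at(p4,whs1), truck_at(t3,gate)}
  through step 1 (drive(t3,whs1,gate)): drop {truck_at(t3,gate)}, keep {pkg_at(p2,whs1), pkg_at(p4,whs1)}, require {truck_at(t3,whs1)}
    → {pkg_at(p2,whs1), pkg_at(p4,whs1), truck_at(t3,whs1)}

== RESULT ==
["pkg_at(p2,whs1)", "pkg_at(p4,whs1)", "truck_at(t3,whs1)"]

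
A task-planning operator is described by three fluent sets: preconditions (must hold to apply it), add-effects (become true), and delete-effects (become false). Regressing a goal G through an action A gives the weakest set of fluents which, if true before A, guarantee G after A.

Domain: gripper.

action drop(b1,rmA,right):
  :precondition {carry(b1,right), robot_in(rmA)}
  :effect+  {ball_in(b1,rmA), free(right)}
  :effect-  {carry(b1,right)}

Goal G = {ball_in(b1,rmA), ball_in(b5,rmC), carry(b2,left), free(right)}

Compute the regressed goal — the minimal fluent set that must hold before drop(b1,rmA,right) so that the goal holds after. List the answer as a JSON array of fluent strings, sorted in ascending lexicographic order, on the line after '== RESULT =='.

Regress:
  G ∩ del = {}  (empty — regression defined)
  G \ add = {ball_in(b1,rmA), ball_in(b5,rmC), carry(b2,left), free(right)} \ {ball_in(b1,rmA), free(right)} = {ball_in(b5,rmC), carry(b2,left)}
  ∪ pre   = {ball_in(b5,rmC), carry(b2,left)} ∪ {carry(b1,right), robot_in(rmA)}
          = {ball_in(b5,rmC), carry(b1,right), carry(b2,left), robot_in(rmA)}

== RESULT ==
["ball_in(b5,rmC)", "carry(b1,right)", "carry(b2,left)", "robot_in(rmA)"]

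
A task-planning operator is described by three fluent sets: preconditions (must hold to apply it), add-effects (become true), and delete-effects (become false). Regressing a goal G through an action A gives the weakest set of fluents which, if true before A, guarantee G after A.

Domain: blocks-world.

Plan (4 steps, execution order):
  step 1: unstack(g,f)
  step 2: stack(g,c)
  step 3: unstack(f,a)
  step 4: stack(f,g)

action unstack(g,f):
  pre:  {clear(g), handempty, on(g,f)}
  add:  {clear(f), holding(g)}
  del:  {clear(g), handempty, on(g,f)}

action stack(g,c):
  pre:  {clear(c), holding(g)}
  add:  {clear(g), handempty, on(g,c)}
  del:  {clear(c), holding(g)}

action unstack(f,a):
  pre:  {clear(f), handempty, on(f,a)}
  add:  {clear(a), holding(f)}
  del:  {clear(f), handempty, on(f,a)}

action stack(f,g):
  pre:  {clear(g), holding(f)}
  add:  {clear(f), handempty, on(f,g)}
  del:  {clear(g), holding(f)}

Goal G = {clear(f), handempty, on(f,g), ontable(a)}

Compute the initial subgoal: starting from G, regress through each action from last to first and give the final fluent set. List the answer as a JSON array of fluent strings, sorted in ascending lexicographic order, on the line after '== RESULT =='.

Regress step by step:
  through step 4 (stack(f,g)): drop {clear(f), handempty, on(f,g)}, keep {ontable(a)}, require {clear(g), holding(f)}
    → {clear(g), holding(f), ontable(a)}
  through step 3 (unstack(f,a)): drop {holding(f)}, keep {clear(g), ontable(a)}, require {clear(f), handempty, on(f,a)}
    → {clear(f), clear(g), handempty, on(f,a), ontable(a)}
  through step 2 (stack(g,c)): drop {clear(g), handempty}, keep {clear(f), on(f,a), ontable(a)}, require {clear(c), holding(g)}
    → {clear(c), clear(f), holding(g), on(f,a), ontable(a)}
  through step 1 (unstack(g,f)): drop {clear(f), holding(g)}, keep {clear(c), on(f,a), ontable(a)}, require {clear(g), handempty, on(g,f)}
    → {clear(c), clear(g), handempty, on(f,a), on(g,f), ontable(a)}

== RESULT ==
["clear(c)", "clear(g)", "handempty", "on(f,a)", "on(g,f)", "ontable(a)"]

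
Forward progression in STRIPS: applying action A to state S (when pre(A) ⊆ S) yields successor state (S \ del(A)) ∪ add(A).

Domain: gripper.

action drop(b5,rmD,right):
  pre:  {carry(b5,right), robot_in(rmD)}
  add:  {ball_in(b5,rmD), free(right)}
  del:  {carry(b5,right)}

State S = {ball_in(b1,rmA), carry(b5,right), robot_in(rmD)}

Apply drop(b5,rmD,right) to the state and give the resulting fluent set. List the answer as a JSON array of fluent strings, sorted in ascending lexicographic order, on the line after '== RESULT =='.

Compute (S \ del) ∪ add:
  pre ⊆ S: {carry(b5,right), robot_in(rmD)} ⊆ S  — applicable
  S \ del = {ball_in(b1,rmA), robot_in(rmD)}
  ∪ add   = {ball_in(b1,rmA), ball_in(b5,rmD), free(right), robot_in(rmD)}

== RESULT ==
["ball_in(b1,rmA)", "ball_in(b5,rmD)", "free(right)", "robot_in(rmD)"]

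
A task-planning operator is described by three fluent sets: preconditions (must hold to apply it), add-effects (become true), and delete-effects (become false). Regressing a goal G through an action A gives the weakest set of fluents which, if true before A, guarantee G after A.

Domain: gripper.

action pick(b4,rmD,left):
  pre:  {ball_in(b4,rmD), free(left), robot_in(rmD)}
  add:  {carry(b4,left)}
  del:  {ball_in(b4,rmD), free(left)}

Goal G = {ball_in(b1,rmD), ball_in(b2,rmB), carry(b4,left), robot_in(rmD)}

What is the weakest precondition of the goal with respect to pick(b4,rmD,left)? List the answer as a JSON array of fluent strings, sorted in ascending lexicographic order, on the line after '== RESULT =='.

Compute (G \ add) ∪ pre:
  G ∩ del = {}  (empty — regression defined)
  G \ add = {ball_in(b1,rmD), ball_in(b2,rmB), carry(b4,left), robot_in(rmD)} \ {carry(b4,left)} = {ball_in(b1,rmD), ball_in(b2,rmB), robot_in(rmD)}
  ∪ pre   = {ball_in(b1,rmD), ball_in(b2,rmB), robot_in(rmD)} ∪ {ball_in(b4,rmD), free(left), robot_in(rmD)}
          = {ball_in(b1,rmD), ball_in(b2,rmB), ball_in(b4,rmD), free(left), robot_in(rmD)}

== RESULT ==
["ball_in(b1,rmD)", "ball_in(b2,rmB)", "ball_in(b4,rmD)", "free(left)", "robot_in(rmD)"]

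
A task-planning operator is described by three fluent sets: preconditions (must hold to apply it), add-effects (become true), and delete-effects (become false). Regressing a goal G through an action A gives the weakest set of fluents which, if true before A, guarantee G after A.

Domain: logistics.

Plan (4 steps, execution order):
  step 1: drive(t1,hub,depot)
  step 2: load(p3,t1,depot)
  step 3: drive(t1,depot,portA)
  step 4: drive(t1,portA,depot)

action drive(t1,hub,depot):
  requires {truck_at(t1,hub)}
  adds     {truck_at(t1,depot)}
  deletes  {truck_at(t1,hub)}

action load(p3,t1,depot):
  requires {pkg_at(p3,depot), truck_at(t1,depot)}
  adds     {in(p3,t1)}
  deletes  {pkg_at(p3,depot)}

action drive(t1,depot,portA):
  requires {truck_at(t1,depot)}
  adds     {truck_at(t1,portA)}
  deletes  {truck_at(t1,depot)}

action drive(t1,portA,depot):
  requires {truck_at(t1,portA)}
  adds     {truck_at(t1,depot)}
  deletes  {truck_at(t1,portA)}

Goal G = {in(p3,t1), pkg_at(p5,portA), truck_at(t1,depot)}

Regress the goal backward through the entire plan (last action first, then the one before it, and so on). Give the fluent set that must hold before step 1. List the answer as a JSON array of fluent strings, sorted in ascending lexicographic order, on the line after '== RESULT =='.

Work backward from the goal:
  through step 4 (drive(t1,portA,depot)): drop {truck_at(t1,depot)}, keep {in(p3,t1), pkg_at(p5,portA)}, require {truck_at(t1,portA)}
    → {in(p3,t1), pkg_at(p5,portA), truck_at(t1,portA)}
  through step 3 (drive(t1,depot,portA)): drop {truck_at(t1,portA)}, keep {in(p3,t1), pkg_at(p5,portA)}, require {truck_at(t1,depot)}
    → {in(p3,t1), pkg_at(p5,portA), truck_at(t1,depot)}
  through step 2 (load(p3,t1,depot)): drop {in(p3,t1)}, keep {pkg_at(p5,portA), truck_at(t1,depot)}, require {pkg_at(p3,depot), truck_at(t1,depot)}
    → {pkg_at(p3,depot), pkg_at(p5,portA), truck_at(t1,depot)}
  through step 1 (drive(t1,hub,depot)): drop {truck_at(t1,depot)}, keep {pkg_at(p3,depot), pkg_at(p5,portA)}, require {truck_at(t1,hub)}
    → {pkg_at(p3,depot), pkg_at(p5,portA), truck_at(t1,hub)}

== RESULT ==
["pkg_at(p3,depot)", "pkg_at(p5,portA)", "truck_at(t1,hub)"]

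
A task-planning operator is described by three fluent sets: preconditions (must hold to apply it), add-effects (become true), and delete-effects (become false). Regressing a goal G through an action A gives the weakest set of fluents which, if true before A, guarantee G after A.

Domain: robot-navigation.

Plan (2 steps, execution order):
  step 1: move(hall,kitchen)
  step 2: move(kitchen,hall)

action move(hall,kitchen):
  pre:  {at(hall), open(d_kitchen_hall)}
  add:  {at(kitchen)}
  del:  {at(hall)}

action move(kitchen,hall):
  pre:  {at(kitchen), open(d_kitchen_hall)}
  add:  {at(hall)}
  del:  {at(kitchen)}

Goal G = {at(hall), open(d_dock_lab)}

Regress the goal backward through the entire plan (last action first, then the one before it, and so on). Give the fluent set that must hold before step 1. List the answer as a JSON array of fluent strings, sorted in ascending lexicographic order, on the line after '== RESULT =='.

Regress step by step:
  through step 2 (move(kitchen,hall)): drop {at(hall)}, keep {open(d_dock_lab)}, require {at(kitchen), open(d_kitchen_hall)}
    → {at(kitchen), open(d_dock_lab), open(d_kitchen_hall)}
  through step 1 (move(hall,kitchen)): drop {at(kitchen)}, keep {open(d_dock_lab), open(d_kitchen_hall)}, require {at(hall), open(d_kitchen_hall)}
    → {at(hall), open(d_dock_lab), open(d_kitchen_hall)}

== RESULT ==
["at(hall)", "open(d_dock_lab)", "open(d_kitchen_hall)"]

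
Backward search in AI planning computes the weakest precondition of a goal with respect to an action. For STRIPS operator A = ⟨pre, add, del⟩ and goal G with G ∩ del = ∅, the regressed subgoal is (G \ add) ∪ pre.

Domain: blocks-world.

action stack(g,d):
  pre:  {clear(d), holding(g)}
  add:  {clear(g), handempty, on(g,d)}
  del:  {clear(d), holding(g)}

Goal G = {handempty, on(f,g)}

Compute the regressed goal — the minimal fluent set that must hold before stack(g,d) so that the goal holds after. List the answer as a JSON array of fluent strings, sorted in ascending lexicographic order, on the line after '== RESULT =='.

Regress:
  G ∩ del = {}  (empty — regression defined)
  G \ add = {handempty, on(f,g)} \ {clear(g), handempty, on(g,d)} = {on(f,g)}
  ∪ pre   = {on(f,g)} ∪ {clear(d), holding(g)}
          = {clear(d), holding(g), on(f,g)}

== RESULT ==
["clear(d)", "holding(g)", "on(f,g)"]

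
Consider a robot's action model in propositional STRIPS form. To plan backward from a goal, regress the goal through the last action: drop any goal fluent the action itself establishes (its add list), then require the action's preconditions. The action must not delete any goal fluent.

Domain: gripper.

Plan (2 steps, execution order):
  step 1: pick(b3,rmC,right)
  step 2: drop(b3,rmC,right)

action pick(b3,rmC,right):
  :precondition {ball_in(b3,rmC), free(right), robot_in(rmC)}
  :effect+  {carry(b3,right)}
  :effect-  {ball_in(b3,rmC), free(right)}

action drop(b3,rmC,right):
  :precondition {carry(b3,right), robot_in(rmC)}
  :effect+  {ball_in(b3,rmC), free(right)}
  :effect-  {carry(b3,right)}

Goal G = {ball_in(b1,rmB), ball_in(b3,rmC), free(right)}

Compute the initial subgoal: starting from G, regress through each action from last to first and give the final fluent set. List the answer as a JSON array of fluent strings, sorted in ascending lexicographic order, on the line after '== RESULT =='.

Regress step by step:
  through step 2 (drop(b3,rmC,right)): drop {ball_in(b3,rmC), free(right)}, keep {ball_in(b1,rmB)}, require {carry(b3,right), robot_in(rmC)}
    → {ball_in(b1,rmB), carry(b3,right), robot_in(rmC)}
  through step 1 (pick(b3,rmC,right)): drop {carry(b3,right)}, keep {ball_in(b1,rmB), robot_in(rmC)}, require {ball_in(b3,rmC), free(right), robot_in(rmC)}
    → {ball_in(b1,rmB), ball_in(b3,rmC), free(right), robot_in(rmC)}

== RESULT ==
["ball_in(b1,rmB)", "ball_in(b3,rmC)", "free(right)", "robot_in(rmC)"]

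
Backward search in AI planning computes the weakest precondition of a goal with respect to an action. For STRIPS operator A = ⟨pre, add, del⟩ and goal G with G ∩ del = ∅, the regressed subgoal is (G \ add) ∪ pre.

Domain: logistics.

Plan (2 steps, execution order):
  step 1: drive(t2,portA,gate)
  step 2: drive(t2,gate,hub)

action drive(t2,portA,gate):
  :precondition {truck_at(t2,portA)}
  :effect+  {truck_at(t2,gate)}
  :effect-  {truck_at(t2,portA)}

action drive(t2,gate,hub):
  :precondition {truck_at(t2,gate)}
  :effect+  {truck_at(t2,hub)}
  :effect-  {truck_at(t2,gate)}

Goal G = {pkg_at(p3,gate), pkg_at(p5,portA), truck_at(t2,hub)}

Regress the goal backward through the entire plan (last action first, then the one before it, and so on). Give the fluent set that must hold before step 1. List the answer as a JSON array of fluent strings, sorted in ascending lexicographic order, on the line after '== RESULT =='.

Regress step by step:
  through step 2 (drive(t2,gate,hub)): drop {truck_at(t2,hub)}, keep {pkg_at(p3,gate), pkg_at(p5,portA)}, require {truck_at(t2,gate)}
    → {pkg_at(p3,gate), pkg_at(p5,portA), truck_at(t2,gate)}
  through step 1 (drive(t2,portA,gate)): drop {truck_at(t2,gate)}, keep {pkg_at(p3,gate), pkg_at(p5,portA)}, require {truck_at(t2,portA)}
    → {pkg_at(p3,gate), pkg_at(p5,portA), truck_at(t2,portA)}

== RESULT ==
["pkg_at(p3,gate)", "pkg_at(p5,portA)", "truck_at(t2,portA)"]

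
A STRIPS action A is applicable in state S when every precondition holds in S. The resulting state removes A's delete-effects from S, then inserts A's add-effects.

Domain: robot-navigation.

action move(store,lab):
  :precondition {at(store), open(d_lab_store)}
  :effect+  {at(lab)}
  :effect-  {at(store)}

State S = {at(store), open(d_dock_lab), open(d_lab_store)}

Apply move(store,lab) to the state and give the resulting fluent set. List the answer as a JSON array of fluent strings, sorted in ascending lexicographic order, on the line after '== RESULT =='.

Compute (S \ del) ∪ add:
  pre ⊆ S: {at(store), open(d_lab_store)} ⊆ S  — applicable
  S \ del = {open(d_dock_lab), open(d_lab_store)}
  ∪ add   = {at(lab), open(d_dock_lab), open(d_lab_store)}

== RESULT ==
["at(lab)", "open(d_dock_lab)", "open(d_lab_store)"]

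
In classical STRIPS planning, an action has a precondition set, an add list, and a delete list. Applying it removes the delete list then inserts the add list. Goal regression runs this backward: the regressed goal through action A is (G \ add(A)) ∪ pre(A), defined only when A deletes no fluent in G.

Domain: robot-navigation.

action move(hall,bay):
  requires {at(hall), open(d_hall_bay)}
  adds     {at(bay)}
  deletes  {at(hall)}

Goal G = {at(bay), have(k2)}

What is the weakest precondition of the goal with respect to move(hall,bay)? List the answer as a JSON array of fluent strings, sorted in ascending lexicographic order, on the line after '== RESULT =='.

Compute (G \ add) ∪ pre:
  G ∩ del = {}  (empty — regression defined)
  G \ add = {at(bay), have(k2)} \ {at(bay)} = {have(k2)}
  ∪ pre   = {have(k2)} ∪ {at(hall), open(d_hall_bay)}
          = {at(hall), have(k2), open(d_hall_bay)}

== RESULT ==
["at(hall)", "have(k2)", "open(d_hall_bay)"]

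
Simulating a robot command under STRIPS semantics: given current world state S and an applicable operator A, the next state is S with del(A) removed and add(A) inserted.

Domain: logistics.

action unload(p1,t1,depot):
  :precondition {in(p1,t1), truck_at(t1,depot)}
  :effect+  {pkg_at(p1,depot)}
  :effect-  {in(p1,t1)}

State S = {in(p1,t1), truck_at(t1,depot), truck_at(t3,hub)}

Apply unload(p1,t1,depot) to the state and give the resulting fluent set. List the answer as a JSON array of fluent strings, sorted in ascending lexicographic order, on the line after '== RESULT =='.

Compute (S \ del) ∪ add:
  pre ⊆ S: {in(p1,t1), truck_at(t1,depot)} ⊆ S  — applicable
  S \ del = {truck_at(t1,depot), truck_at(t3,hub)}
  ∪ add   = {pkg_at(p1,depot), truck_at(t1,depot), truck_at(t3,hub)}

== RESULT ==
["pkg_at(p1,depot)", "truck_at(t1,depot)", "truck_at(t3,hub)"]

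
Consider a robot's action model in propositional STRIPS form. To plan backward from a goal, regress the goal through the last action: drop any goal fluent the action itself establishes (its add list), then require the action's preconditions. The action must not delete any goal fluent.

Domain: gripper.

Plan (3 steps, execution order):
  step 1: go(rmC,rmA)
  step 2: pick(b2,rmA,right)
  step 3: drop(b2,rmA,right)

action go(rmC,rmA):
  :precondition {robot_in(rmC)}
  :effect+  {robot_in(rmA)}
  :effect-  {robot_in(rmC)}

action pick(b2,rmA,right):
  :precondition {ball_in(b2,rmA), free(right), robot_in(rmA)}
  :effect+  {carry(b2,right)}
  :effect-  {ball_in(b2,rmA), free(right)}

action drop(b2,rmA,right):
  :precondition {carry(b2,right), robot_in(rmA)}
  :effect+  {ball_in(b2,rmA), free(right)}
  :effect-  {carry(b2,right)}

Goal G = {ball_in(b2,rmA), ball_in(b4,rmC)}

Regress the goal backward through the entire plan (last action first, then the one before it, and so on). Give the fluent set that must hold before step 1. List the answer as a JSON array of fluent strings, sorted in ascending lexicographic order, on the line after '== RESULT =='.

Work backward from the goal:
  through step 3 (drop(b2,rmA,right)): drop {ball_in(b2,rmA)}, keep {ball_in(b4,rmC)}, require {carry(b2,right), robot_in(rmA)}
    → {ball_in(b4,rmC), carry(b2,right), robot_in(rmA)}
  through step 2 (pick(b2,rmA,right)): drop {carry(b2,right)}, keep {ball_in(b4,rmC), robot_in(rmA)}, require {ball_in(b2,rmA), free(right), robot_in(rmA)}
    → {ball_in(b2,rmA), ball_in(b4,rmC), free(right), robot_in(rmA)}
  through step 1 (go(rmC,rmA)): drop {robot_in(rmA)}, keep {ball_in(b2,rmA), ball_in(b4,rmC), free(right)}, require {robot_in(rmC)}
    → {ball_in(b2,rmA), ball_in(b4,rmC), free(right), robot_in(rmC)}

== RESULT ==
["ball_in(b2,rmA)", "ball_in(b4,rmC)", "free(right)", "robot_in(rmC)"]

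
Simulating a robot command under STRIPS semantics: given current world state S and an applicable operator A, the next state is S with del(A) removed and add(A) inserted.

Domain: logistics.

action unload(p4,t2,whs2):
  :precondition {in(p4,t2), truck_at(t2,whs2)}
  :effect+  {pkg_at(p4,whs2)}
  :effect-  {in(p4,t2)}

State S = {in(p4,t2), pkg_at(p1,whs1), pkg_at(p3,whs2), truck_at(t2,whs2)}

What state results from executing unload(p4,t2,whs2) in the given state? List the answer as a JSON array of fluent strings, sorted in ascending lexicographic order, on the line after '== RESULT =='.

Compute (S \ del) ∪ add:
  pre ⊆ S: {in(p4,t2), truck_at(t2,whs2)} ⊆ S  — applicable
  S \ del = {pkg_at(p1,whs1), pkg_at(p3,whs2), truck_at(t2,whs2)}
  ∪ add   = {pkg_at(p1,whs1), pkg_at(p3,whs2), pkg_at(p4,whs2), truck_at(t2,whs2)}

== RESULT ==
["pkg_at(p1,whs1)", "pkg_at(p3,whs2)", "pkg_at(p4,whs2)", "truck_at(t2,whs2)"]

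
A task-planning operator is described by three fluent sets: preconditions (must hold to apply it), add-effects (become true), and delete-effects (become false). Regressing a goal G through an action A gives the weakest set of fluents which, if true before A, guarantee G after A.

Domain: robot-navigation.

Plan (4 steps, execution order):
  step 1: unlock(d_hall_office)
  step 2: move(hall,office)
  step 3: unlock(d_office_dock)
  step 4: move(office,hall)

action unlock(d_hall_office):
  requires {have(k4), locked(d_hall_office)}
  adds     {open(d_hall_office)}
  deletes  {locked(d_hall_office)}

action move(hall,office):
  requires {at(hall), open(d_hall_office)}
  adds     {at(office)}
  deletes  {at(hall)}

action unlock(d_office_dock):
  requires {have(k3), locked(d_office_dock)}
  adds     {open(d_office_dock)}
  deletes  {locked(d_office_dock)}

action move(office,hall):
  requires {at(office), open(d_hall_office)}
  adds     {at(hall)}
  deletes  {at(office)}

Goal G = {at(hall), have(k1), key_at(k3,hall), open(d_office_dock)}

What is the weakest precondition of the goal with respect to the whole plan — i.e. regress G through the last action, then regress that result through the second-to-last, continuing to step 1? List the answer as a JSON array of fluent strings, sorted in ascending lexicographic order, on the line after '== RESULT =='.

Regress step by step:
  through step 4 (move(office,hall)): drop {at(hall)}, keep {have(k1), key_at(k3,hall), open(d_office_dock)}, require {at(office), open(d_hall_office)}
    → {at(office), have(k1), key_at(k3,hall), open(d_hall_office), open(d_office_dock)}
  through step 3 (unlock(d_office_dock)): drop {open(d_office_dock)}, keep {at(office), have(k1), key_at(k3,hall), open(d_hall_office)}, require {have(k3), locked(d_office_dock)}
    → {at(office), have(k1), have(k3), key_at(k3,hall), locked(d_office_dock), open(d_hall_office)}
  through step 2 (move(hall,office)): drop {at(office)}, keep {have(k1), have(k3), key_at(k3,hall), locked(d_office_dock), open(d_hall_office)}, require {at(hall), open(d_hall_office)}
    → {at(hall), have(k1), have(k3), key_at(k3,hall), locked(d_office_dock), open(d_hall_office)}
  through step 1 (unlock(d_hall_office)): drop {open(d_hall_office)}, keep {at(hall), have(k1), have(k3), key_at(k3,hall), locked(d_office_dock)}, require {have(k4), locked(d_hall_office)}
    → {at(hall), have(k1), have(k3), have(k4), key_at(k3,hall), locked(d_hall_office), locked(d_office_dock)}

== RESULT ==
["at(hall)", "have(k1)", "have(k3)", "have(k4)", "key_at(k3,hall)", "locked(d_hall_office)", "locked(d_office_dock)"]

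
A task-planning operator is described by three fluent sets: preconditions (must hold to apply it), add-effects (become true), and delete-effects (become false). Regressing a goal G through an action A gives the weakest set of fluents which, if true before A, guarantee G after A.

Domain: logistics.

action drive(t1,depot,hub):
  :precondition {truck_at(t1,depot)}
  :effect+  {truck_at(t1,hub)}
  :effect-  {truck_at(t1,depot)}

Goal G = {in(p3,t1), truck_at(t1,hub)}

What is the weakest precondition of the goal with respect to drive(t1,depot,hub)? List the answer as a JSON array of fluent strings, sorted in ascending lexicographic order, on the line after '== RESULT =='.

Regress:
  G ∩ del = {}  (empty — regression defined)
  G \ add = {in(p3,t1), truck_at(t1,hub)} \ {truck_at(t1,hub)} = {in(p3,t1)}
  ∪ pre   = {in(p3,t1)} ∪ {truck_at(t1,depot)}
          = {in(p3,t1), truck_at(t1,depot)}

== RESULT ==
["in(p3,t1)", "truck_at(t1,depot)"]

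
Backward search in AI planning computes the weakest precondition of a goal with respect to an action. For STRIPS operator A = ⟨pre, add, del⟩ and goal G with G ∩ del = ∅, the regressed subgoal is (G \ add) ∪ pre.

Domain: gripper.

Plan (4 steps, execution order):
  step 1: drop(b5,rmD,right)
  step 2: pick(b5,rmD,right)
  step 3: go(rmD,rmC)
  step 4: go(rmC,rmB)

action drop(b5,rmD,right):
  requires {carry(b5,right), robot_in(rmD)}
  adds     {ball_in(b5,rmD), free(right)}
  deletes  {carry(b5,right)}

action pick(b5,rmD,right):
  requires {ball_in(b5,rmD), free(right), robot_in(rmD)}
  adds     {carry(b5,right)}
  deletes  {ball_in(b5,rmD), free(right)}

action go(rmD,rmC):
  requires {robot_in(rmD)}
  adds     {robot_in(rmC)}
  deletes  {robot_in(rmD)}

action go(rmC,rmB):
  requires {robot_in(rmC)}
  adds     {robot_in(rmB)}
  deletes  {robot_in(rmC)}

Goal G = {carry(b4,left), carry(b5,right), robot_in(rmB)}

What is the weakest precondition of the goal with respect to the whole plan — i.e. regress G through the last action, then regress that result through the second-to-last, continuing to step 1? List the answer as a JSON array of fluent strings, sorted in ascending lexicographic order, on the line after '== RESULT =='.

Regress step by step:
  through step 4 (go(rmC,rmB)): drop {robot_in(rmB)}, keep {carry(b4,left), carry(b5,right)}, require {robot_in(rmC)}
    → {carry(b4,left), carry(b5,right), robot_in(rmC)}
  through step 3 (go(rmD,rmC)): drop {robot_in(rmC)}, keep {carry(b4,left), carry(b5,right)}, require {robot_in(rmD)}
    → {carry(b4,left), carry(b5,right), robot_in(rmD)}
  through step 2 (pick(b5,rmD,right)): drop {carry(b5,right)}, keep {carry(b4,left), robot_in(rmD)}, require {ball_in(b5,rmD), free(right), robot_in(rmD)}
    → {ball_in(b5,rmD), carry(b4,left), free(right), robot_in(rmD)}
  through step 1 (drop(b5,rmD,right)): drop {ball_in(b5,rmD), free(right)}, keep {carry(b4,left), robot_in(rmD)}, require {carry(b5,right), robot_in(rmD)}
    → {carry(b4,left), carry(b5,right), robot_in(rmD)}

== RESULT ==
["carry(b4,left)", "carry(b5,right)", "robot_in(rmD)"]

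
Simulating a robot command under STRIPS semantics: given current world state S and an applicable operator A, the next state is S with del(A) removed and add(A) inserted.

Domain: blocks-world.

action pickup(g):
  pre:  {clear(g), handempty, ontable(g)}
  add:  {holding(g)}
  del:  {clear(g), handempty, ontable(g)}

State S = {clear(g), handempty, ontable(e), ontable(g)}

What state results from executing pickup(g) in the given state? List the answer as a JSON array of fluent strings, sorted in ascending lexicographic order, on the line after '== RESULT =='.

Compute (S \ del) ∪ add:
  pre ⊆ S: {clear(g), handempty, ontable(g)} ⊆ S  — applicable
  S \ del = {ontable(e)}
  ∪ add   = {holding(g), ontable(e)}

== RESULT ==
["holding(g)", "ontable(e)"]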